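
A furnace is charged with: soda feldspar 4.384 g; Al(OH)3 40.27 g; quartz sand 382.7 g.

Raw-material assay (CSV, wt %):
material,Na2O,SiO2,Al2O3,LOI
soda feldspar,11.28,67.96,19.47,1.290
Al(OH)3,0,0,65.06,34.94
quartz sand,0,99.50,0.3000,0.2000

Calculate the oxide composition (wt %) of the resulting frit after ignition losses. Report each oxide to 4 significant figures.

Glass mass = 412.5 g (batch 427.4 − LOI 14.89).
Composition: Na2O 0.1199%, SiO2 93.04%, Al2O3 6.837%

All arithmetic maintains full float precision all the way through — working values appear (rounded to four significant digits) alongside each step; a single rounding completes every reported number; the derived quantities are recomputed in full precision (three oxide percentages, net glass mass, ignition loss, yield, the totals) from the batch weights for 412.5 g of glass exactly as shown in the problem or the answer.
Oxide masses out of the charge:
  Na2O: 4.384·0.1128 = 0.4945 g
  SiO2: 4.384·0.6796 + 382.7·0.9950 = 383.8 g
  Al2O3: 4.384·0.1947 + 40.27·0.6506 + 382.7·0.003000 = 28.20 g
LOI: 4.384·0.01290 + 40.27·0.3494 + 382.7·0.002000 = 14.89 g
Glass = total batch minus LOI = 427.4 − 14.89 = 412.5 g (the oxide masses sum to this)
wt % = 100 × oxide mass / glass mass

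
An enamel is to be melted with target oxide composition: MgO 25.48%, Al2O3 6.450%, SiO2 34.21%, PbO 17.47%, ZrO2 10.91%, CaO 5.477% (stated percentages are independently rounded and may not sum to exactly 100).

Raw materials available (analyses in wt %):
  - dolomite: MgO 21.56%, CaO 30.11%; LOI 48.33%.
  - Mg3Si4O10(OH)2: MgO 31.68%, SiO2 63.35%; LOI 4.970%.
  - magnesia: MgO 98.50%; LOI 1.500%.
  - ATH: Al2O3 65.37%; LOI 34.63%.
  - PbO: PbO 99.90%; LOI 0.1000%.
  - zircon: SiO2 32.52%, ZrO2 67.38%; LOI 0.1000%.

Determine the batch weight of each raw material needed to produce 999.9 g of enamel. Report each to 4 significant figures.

Batch per 999.9 g enamel:
  dolomite: 181.9 g
  Mg3Si4O10(OH)2: 456.9 g
  magnesia: 71.91 g
  ATH: 98.66 g
  PbO: 174.9 g
  zircon: 161.9 g
Total batch = 1146 g; LOI loss = 146.2 g; yield = 87.24%

In-progress results appear rounded off to 4 significant digits in the printout; all arithmetic holds full precision at every stage — each reported figure receives exactly one rounding. The derived quantities (ignition loss, the totals, the yield, six oxide percentages, net glass mass) are re-derived from the weighed amounts at 999.9 g of glass at exact precision, as set out in the problem or the answer.
Target oxide masses per 999.9 g enamel:
  MgO: 25.48% × 999.9 = 254.8 g
  Al2O3: 6.450% × 999.9 = 64.49 g
  SiO2: 34.21% × 999.9 = 342.1 g
  PbO: 17.47% × 999.9 = 174.7 g
  ZrO2: 10.91% × 999.9 = 109.1 g
  CaO: 5.477% × 999.9 = 54.76 g
Sums-versus-targets review on the weights just shown, under the basis named above (delivered sums recover each target within answer rounding):
  MgO: 181.9·0.2156 + 456.9·0.3168 + 71.91·0.9850 = 254.8 g (target 254.8 g)
  Al2O3: 98.66·0.6537 = 64.49 g (target 64.49 g)
  SiO2: 456.9·0.6335 + 161.9·0.3252 = 342.1 g (target 342.1 g)
  PbO: 174.9·0.9990 = 174.7 g (target 174.7 g)
  ZrO2: 161.9·0.6738 = 109.1 g (target 109.1 g)
  CaO: 181.9·0.3011 = 54.77 g (target 54.76 g)
Glass-mass bookkeeping: Σ batch − LOI loss = 1000 g (targets for the oxides total 999.9 g; stated basis 999.9 g — gaps are rounding artifacts).
Whole-batch sum: Σ batch = 1146 g; ignition loss, Σ(batch × LOI) = 146.2 g; the yield ratio, glass ÷ batch: 87.24%.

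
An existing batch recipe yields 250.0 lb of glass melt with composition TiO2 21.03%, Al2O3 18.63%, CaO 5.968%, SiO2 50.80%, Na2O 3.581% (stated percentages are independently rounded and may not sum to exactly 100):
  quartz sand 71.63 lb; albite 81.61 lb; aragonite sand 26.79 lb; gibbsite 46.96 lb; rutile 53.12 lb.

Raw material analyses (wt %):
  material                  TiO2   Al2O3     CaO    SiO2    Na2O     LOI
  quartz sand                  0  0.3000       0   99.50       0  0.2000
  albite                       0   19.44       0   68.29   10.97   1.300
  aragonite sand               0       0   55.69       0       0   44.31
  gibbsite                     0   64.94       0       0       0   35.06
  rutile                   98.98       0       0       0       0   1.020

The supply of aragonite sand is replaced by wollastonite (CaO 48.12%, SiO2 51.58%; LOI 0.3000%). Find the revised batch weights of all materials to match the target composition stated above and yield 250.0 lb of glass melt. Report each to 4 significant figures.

The working math runs at full precision end to end. In-progress results are printed (rounded to four significant figures) between the steps — a single rounding yields each reported value — the derived quantities (the totals, glass mass, five oxide percentages, yield, ignition loss) are rebuilt in full precision from the weighed amounts per 250.0 lb of glass, as they appear in either problem or answer.
Per-oxide target masses for 250.0 lb glass melt:
  TiO2: 21.03% × 250.0 = 52.58 lb
  Al2O3: 18.63% × 250.0 = 46.58 lb
  CaO: 5.968% × 250.0 = 14.92 lb
  SiO2: 50.80% × 250.0 = 127.0 lb
  Na2O: 3.581% × 250.0 = 8.952 lb
Sums-versus-targets review using the reported weights, under the basis named above (sums match the target masses within answer rounding):
  TiO2: 53.12·0.9898 = 52.58 lb (target 52.58 lb)
  Al2O3: 55.55·0.003000 + 81.61·0.1944 + 47.03·0.6494 = 46.57 lb (target 46.58 lb)
  CaO: 31.01·0.4812 = 14.92 lb (target 14.92 lb)
  SiO2: 55.55·0.9950 + 81.61·0.6829 + 31.01·0.5158 = 127.0 lb (target 127.0 lb)
  Na2O: 81.61·0.1097 = 8.953 lb (target 8.952 lb)
Mass balance on the glass: batch Σ − ignition loss = 250.0 lb (oxide target masses add up to 250.0 lb; against the stated basis, 250.0 lb — deltas are rounding alone).
Total batch = Σ batch = 268.3 lb; loss to ignition Σ batch·LOI = 18.30 lb; glass ÷ batch gives a yield of 93.18%.

Revised batch per 250.0 lb glass melt:
  quartz sand: 55.55 lb
  albite: 81.61 lb
  wollastonite: 31.01 lb
  gibbsite: 47.03 lb
  rutile: 53.12 lb
Total batch = 268.3 lb; LOI loss = 18.30 lb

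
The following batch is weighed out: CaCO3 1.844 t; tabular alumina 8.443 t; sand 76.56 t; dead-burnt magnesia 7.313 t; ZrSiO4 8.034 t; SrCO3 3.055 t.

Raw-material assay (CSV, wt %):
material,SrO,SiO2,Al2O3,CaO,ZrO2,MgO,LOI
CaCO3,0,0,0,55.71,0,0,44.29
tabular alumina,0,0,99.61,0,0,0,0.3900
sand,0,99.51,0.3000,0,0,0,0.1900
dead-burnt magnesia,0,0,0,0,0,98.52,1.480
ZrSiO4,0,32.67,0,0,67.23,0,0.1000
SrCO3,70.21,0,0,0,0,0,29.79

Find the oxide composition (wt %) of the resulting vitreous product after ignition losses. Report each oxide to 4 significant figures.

Glass mass = 103.2 t (batch 105.2 − LOI 2.021).
Composition: SrO 2.078%, SiO2 76.35%, Al2O3 8.370%, CaO 0.9952%, ZrO2 5.232%, MgO 6.980%

Mid-chain values are displayed rounded to four significant digits at each printed step — all arithmetic keeps full float precision at every stage — each reported value carries a single rounding — derived quantities, including totals, six oxide percentages, ignition loss, the yield, glass mass, are re-derived starting from the weights for 103.2 t of glass at full float precision exactly as shown in the problem or the answer.
What the batch supplies per oxide:
  SrO: 3.055·0.7021 = 2.145 t
  SiO2: 76.56·0.9951 + 8.034·0.3267 = 78.81 t
  Al2O3: 8.443·0.9961 + 76.56·0.003000 = 8.640 t
  CaO: 1.844·0.5571 = 1.027 t
  ZrO2: 8.034·0.6723 = 5.401 t
  MgO: 7.313·0.9852 = 7.205 t
LOI: 1.844·0.4429 + 8.443·0.003900 + 76.56·0.001900 + 7.313·0.01480 + 8.034·0.001000 + 3.055·0.2979 = 2.021 t
batch − LOI leaves glass = 105.2 − 2.021 = 103.2 t (equal to the oxide-mass sum)
wt % = 100 × oxide mass / glass mass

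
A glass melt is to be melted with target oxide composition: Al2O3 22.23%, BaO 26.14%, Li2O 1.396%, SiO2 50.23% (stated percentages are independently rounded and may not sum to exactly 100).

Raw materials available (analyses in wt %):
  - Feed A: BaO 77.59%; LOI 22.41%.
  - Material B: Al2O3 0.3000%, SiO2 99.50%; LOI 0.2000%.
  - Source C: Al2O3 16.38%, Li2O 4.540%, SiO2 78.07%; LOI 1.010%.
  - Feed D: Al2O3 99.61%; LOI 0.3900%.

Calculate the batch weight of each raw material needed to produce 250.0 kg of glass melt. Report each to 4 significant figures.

In-progress results are shown, rounded to 4 significant figures, between the steps — all internal work keeps exact precision at all times — a single rounding completes every reported value. The derived quantities are re-derived at full float precision (totals, four oxide percentages, net glass mass, LOI, the yield) starting from the weights per 250.0 kg of glass as written in the question or the answer.
Per-oxide target masses for 250.0 kg glass melt:
  Al2O3: 22.23% × 250.0 = 55.58 kg
  BaO: 26.14% × 250.0 = 65.35 kg
  Li2O: 1.396% × 250.0 = 3.490 kg
  SiO2: 50.23% × 250.0 = 125.6 kg
Verifying the oxide balance on the weights just shown, on the stated basis (sums match the target masses inside rounding margins):
  Al2O3: 65.89·0.003000 + 76.87·0.1638 + 42.95·0.9961 = 55.57 kg (target 55.58 kg)
  BaO: 84.22·0.7759 = 65.35 kg (target 65.35 kg)
  Li2O: 76.87·0.04540 = 3.490 kg (target 3.490 kg)
  SiO2: 65.89·0.9950 + 76.87·0.7807 = 125.6 kg (target 125.6 kg)
Auditing the glass mass value: net batch after ignition = 250.0 kg (the Σ of target masses is 250.0 kg; the stated basis being 250.0 kg — deltas are rounding alone).
Adding the batch up: Σ batch = 269.9 kg; the LOI term Σ batch·LOI equals 19.95 kg; the yield ratio, glass ÷ batch: 92.61%.

Batch per 250.0 kg glass melt:
  Feed A: 84.22 kg
  Material B: 65.89 kg
  Source C: 76.87 kg
  Feed D: 42.95 kg
Total batch = 269.9 kg; LOI loss = 19.95 kg; yield = 92.61%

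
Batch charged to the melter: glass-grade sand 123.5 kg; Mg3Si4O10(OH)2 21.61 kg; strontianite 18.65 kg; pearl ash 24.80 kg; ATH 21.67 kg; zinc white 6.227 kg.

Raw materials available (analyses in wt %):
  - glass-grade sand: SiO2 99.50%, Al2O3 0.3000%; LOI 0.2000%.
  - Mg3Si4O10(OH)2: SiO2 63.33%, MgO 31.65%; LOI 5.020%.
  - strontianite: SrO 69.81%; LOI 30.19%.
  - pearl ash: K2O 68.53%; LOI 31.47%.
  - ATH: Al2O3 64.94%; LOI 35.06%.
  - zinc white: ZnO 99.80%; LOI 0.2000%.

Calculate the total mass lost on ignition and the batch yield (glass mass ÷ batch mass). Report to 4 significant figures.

LOI loss = 22.38 kg; glass = 194.1 kg; yield = 89.66%

Rounding to 4 significant digits governs every intermediate as printed — all arithmetic keeps exact precision end to end; a single rounding completes every reported figure. Derived quantities (yield, six oxide percentages, glass mass, ignition loss, totals) are rebuilt in full precision starting from the weights on 194.1 kg of glass as quoted within problem or answer.
Loss on ignition, line by line:
  glass-grade sand: 123.5 × 0.002000 = 0.2470 kg
  Mg3Si4O10(OH)2: 21.61 × 0.05020 = 1.085 kg
  strontianite: 18.65 × 0.3019 = 5.630 kg
  pearl ash: 24.80 × 0.3147 = 7.805 kg
  ATH: 21.67 × 0.3506 = 7.598 kg
  zinc white: 6.227 × 0.002000 = 0.01245 kg
Total LOI = 22.38 kg
Glass = batch − LOI = 216.5 − 22.38 = 194.1 kg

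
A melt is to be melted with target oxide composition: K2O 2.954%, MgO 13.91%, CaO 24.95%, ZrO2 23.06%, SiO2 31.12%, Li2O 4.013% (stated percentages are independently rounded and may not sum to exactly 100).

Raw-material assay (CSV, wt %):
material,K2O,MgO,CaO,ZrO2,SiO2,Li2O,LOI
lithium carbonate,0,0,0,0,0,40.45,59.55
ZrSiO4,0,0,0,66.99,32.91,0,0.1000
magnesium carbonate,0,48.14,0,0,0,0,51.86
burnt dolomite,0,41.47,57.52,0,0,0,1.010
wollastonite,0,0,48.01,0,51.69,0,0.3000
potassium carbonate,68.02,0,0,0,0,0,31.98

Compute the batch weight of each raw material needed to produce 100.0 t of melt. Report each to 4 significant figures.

Values along the way are displayed rounded to 4 significant digits alongside each step; all arithmetic keeps full precision at every stage. Every reported figure includes exactly one rounding; all derived quantities (totals, ignition loss, six oxide percentages, net glass mass, yield) are computed from the batch weights for 100.0 t of glass at exact precision, as given in question or answer.
Oxide-by-oxide targets in 100.0 t melt:
  K2O: 2.954% × 100.0 = 2.954 t
  MgO: 13.91% × 100.0 = 13.91 t
  CaO: 24.95% × 100.0 = 24.95 t
  ZrO2: 23.06% × 100.0 = 23.06 t
  SiO2: 31.12% × 100.0 = 31.12 t
  Li2O: 4.013% × 100.0 = 4.013 t
Verifying the oxide balance per the reported batch figures, relative to the basis at hand (target by target, the sums agree modulo rounding of the values):
  K2O: 4.343·0.6802 = 2.954 t (target 2.954 t)
  MgO: 19.06·0.4814 + 11.42·0.4147 = 13.91 t (target 13.91 t)
  CaO: 11.42·0.5752 + 38.29·0.4801 = 24.95 t (target 24.95 t)
  ZrO2: 34.42·0.6699 = 23.06 t (target 23.06 t)
  SiO2: 34.42·0.3291 + 38.29·0.5169 = 31.12 t (target 31.12 t)
  Li2O: 9.921·0.4045 = 4.013 t (target 4.013 t)
Glass-mass bookkeeping: total batch − LOI = 100.0 t (per-oxide target masses sum to 100.0 t; basis as stated: 100.0 t — deltas are rounding alone).
Batch total: Σ batch = 117.5 t; ignition loss, Σ(batch × LOI) = 17.45 t; yield, glass over the total, = 85.15%.

Batch per 100.0 t melt:
  lithium carbonate: 9.921 t
  ZrSiO4: 34.42 t
  magnesium carbonate: 19.06 t
  burnt dolomite: 11.42 t
  wollastonite: 38.29 t
  potassium carbonate: 4.343 t
Total batch = 117.5 t; LOI loss = 17.45 t; yield = 85.15%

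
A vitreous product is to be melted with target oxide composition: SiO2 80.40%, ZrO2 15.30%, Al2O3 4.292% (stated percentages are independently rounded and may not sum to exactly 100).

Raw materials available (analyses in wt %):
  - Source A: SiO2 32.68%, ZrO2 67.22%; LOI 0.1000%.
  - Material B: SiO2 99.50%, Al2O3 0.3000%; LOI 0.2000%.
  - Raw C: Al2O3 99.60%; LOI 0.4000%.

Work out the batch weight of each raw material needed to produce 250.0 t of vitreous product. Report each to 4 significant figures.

Working values are printed (rounded to 4 significant digits) as written — every computation keeps full precision in every operation. A single rounding completes every reported number. All derived quantities, which include LOI, glass mass, yield, the three compositions, totals, are carried in full float precision, as they appear in question or answer, from the batch weights on 250.0 t of glass.
Target masses of each oxide per 250.0 t vitreous product:
  SiO2: 80.40% × 250.0 = 201.0 t
  ZrO2: 15.30% × 250.0 = 38.25 t
  Al2O3: 4.292% × 250.0 = 10.73 t
Sums-versus-targets review applying the batch weights above, at the basis given (summed amounts equal target values modulo rounding of the values):
  SiO2: 56.90·0.3268 + 183.3·0.9950 = 201.0 t (target 201.0 t)
  ZrO2: 56.90·0.6722 = 38.25 t (target 38.25 t)
  Al2O3: 183.3·0.003000 + 10.22·0.9960 = 10.73 t (target 10.73 t)
Glass mass check: net batch after ignition = 250.0 t (summing oxide targets gives 250.0 t; the stated basis being 250.0 t — differing by rounding only).
Whole-batch sum: Σ batch = 250.4 t; ignition loss, Σ(batch × LOI) = 0.4644 t; the yield ratio, glass ÷ batch: 99.81%.

Batch per 250.0 t vitreous product:
  Source A: 56.90 t
  Material B: 183.3 t
  Raw C: 10.22 t
Total batch = 250.4 t; LOI loss = 0.4644 t; yield = 99.81%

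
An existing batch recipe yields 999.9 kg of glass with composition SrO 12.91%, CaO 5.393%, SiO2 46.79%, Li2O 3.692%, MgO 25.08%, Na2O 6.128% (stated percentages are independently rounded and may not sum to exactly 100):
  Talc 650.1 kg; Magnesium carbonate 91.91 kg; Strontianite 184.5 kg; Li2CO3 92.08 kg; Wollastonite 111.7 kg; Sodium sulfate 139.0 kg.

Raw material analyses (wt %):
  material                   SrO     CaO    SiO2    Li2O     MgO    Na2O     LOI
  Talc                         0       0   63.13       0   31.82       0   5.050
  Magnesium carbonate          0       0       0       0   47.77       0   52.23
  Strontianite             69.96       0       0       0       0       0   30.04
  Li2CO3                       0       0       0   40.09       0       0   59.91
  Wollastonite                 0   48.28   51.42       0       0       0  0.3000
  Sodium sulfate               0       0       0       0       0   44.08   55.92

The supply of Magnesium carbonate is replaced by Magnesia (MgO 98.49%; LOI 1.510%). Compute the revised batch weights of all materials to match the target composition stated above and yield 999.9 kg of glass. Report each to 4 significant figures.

Working values are shown, rounded to four significant digits, alongside each step; the whole derivation holds full float precision at each step. Every reported number takes just one rounding; all derived quantities are re-derived using the weight values for 999.9 kg of glass in full float precision (LOI, yield, net glass mass, the six compositions, the totals), as written in the problem or answer text.
The oxide mass targets at 999.9 kg glass:
  SrO: 12.91% × 999.9 = 129.1 kg
  CaO: 5.393% × 999.9 = 53.92 kg
  SiO2: 46.79% × 999.9 = 467.9 kg
  Li2O: 3.692% × 999.9 = 36.92 kg
  MgO: 25.08% × 999.9 = 250.8 kg
  Na2O: 6.128% × 999.9 = 61.27 kg
A balance pass over the oxides, with the batch weights as given, for the quoted basis mass (oxide sums agree with the targets once rounding is allowed for):
  SrO: 184.5·0.6996 = 129.1 kg (target 129.1 kg)
  CaO: 111.7·0.4828 = 53.93 kg (target 53.92 kg)
  SiO2: 650.1·0.6313 + 111.7·0.5142 = 467.8 kg (target 467.9 kg)
  Li2O: 92.08·0.4009 = 36.91 kg (target 36.92 kg)
  MgO: 650.1·0.3182 + 44.58·0.9849 = 250.8 kg (target 250.8 kg)
  Na2O: 139.0·0.4408 = 61.27 kg (target 61.27 kg)
Glass-mass sanity pass: net batch after ignition = 999.8 kg (targets for the oxides total 999.8 kg; basis as stated: 999.9 kg — rounding explains the deltas).
Batch total: Σ batch = 1222 kg; Σ batch·LOI gives LOI loss = 222.2 kg; as yield: glass ÷ batch → 81.82%.

Revised batch per 999.9 kg glass:
  Talc: 650.1 kg
  Magnesia: 44.58 kg
  Strontianite: 184.5 kg
  Li2CO3: 92.08 kg
  Wollastonite: 111.7 kg
  Sodium sulfate: 139.0 kg
Total batch = 1222 kg; LOI loss = 222.2 kg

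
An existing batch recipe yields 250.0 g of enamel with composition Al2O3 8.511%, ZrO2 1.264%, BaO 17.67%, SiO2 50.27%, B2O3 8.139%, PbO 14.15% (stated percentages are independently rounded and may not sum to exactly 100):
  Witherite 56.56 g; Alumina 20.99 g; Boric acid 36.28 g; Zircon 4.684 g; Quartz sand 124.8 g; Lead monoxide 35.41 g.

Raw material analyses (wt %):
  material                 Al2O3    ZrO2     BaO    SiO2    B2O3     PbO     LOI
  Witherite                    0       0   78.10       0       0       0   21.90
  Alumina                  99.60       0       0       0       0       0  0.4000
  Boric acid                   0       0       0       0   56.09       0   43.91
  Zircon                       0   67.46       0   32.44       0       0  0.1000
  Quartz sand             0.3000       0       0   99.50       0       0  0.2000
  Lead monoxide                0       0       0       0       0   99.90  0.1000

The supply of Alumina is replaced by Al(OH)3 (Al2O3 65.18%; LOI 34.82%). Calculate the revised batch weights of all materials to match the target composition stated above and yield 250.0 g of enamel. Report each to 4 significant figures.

Revised batch per 250.0 g enamel:
  Witherite: 56.56 g
  Al(OH)3: 32.07 g
  Boric acid: 36.28 g
  Zircon: 4.684 g
  Quartz sand: 124.8 g
  Lead monoxide: 35.41 g
Total batch = 289.8 g; LOI loss = 39.77 g

Each numeric step keeps full float precision throughout. Mid-chain values are shown, with 4-significant-figure rounding, in the printout. Exactly one rounding lands on every reported result — all derived quantities (ignition loss, glass mass, the totals, the yield, six oxide percentages) are carried from the weighed amounts on 250.0 g of glass in full precision, as set out in the problem or the answer.
Target oxide masses per 250.0 g enamel:
  Al2O3: 8.511% × 250.0 = 21.28 g
  ZrO2: 1.264% × 250.0 = 3.160 g
  BaO: 17.67% × 250.0 = 44.18 g
  SiO2: 50.27% × 250.0 = 125.7 g
  B2O3: 8.139% × 250.0 = 20.35 g
  PbO: 14.15% × 250.0 = 35.38 g
Mass-balance tally per oxide using the reported weights, at the basis given (delivered sums recover each target exact up to rounding of places):
  Al2O3: 32.07·0.6518 + 124.8·0.003000 = 21.28 g (target 21.28 g)
  ZrO2: 4.684·0.6746 = 3.160 g (target 3.160 g)
  BaO: 56.56·0.7810 = 44.17 g (target 44.18 g)
  SiO2: 4.684·0.3244 + 124.8·0.9950 = 125.7 g (target 125.7 g)
  B2O3: 36.28·0.5609 = 20.35 g (target 20.35 g)
  PbO: 35.41·0.9990 = 35.37 g (target 35.38 g)
Glass mass check: whole batch net of LOI = 250.0 g (oxide target masses add up to 250.0 g; stated basis 250.0 g — deltas are rounding alone).
Adding the batch up: Σ batch = 289.8 g; loss to ignition Σ batch·LOI = 39.77 g; yield = glass ÷ total batch = 86.28%.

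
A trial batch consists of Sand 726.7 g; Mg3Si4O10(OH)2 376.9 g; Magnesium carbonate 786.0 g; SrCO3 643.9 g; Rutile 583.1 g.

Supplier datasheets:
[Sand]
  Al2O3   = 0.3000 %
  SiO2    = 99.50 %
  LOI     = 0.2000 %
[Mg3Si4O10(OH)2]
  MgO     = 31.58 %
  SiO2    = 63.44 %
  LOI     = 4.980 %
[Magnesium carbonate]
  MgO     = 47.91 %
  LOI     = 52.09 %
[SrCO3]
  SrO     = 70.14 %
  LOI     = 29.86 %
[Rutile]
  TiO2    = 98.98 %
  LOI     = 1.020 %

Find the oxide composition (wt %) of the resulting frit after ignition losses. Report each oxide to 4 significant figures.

Glass mass = 2489 g (batch 3117 − LOI 627.9).
Composition: Al2O3 0.08760%, TiO2 23.19%, MgO 19.91%, SiO2 38.66%, SrO 18.15%

All internal work keeps exact precision through the solve. In-progress results are printed, with 4-significant-digit rounding, between the steps — each reported value receives exactly one rounding — the derived quantities, including yield, ignition loss, totals, the five compositions, glass mass, are computed using the weight values for 2489 g of glass at full precision as set out in question or answer.
Delivered oxide masses:
  Al2O3: 726.7·0.003000 = 2.180 g
  TiO2: 583.1·0.9898 = 577.2 g
  MgO: 376.9·0.3158 + 786.0·0.4791 = 495.6 g
  SiO2: 726.7·0.9950 + 376.9·0.6344 = 962.2 g
  SrO: 643.9·0.7014 = 451.6 g
LOI: 726.7·0.002000 + 376.9·0.04980 + 786.0·0.5209 + 643.9·0.2986 + 583.1·0.01020 = 627.9 g
Resulting glass, batch − LOI: 3117 − 627.9 = 2489 g (consistent with Σ oxide mass)
oxide / glass × 100 gives the wt %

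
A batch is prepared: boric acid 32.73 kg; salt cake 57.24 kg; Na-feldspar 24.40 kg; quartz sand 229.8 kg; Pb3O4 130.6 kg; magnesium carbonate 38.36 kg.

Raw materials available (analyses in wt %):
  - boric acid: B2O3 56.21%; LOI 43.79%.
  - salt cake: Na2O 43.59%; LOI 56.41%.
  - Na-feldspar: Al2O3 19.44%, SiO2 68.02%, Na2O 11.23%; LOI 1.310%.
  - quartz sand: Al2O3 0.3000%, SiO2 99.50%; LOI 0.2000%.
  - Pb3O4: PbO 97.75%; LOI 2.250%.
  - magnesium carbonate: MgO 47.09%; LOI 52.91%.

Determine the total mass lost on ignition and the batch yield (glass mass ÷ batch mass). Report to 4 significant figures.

The whole derivation holds exact precision at all times; values along the way are shown rounded to four significant digits alongside each step. Every reported result takes a single rounding — derived quantities, which include ignition loss, yield, totals, six oxide percentages, net glass mass, are rebuilt in full precision, as quoted within the problem or answer text, starting from the weights at 442.5 kg of glass.
Each material's LOI contribution:
  boric acid: 32.73 × 0.4379 = 14.33 kg
  salt cake: 57.24 × 0.5641 = 32.29 kg
  Na-feldspar: 24.40 × 0.01310 = 0.3196 kg
  quartz sand: 229.8 × 0.002000 = 0.4596 kg
  Pb3O4: 130.6 × 0.02250 = 2.938 kg
  magnesium carbonate: 38.36 × 0.5291 = 20.30 kg
Total LOI = 70.64 kg
Glass = batch − LOI = 513.1 − 70.64 = 442.5 kg

LOI loss = 70.64 kg; glass = 442.5 kg; yield = 86.23%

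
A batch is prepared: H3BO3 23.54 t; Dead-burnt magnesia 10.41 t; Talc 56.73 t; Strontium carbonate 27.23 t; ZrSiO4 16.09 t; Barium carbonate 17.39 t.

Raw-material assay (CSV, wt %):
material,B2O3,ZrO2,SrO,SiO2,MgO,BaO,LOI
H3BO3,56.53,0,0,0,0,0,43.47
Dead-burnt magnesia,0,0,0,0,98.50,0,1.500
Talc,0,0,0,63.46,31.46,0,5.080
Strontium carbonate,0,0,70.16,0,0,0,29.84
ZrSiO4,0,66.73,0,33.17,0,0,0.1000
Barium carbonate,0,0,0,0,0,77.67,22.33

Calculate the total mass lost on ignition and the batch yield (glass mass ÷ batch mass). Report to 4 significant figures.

Rounding to four significant digits extends to every mid-chain value as printed; all internal work maintains full precision from start to finish. Exactly one rounding goes into each reported number. Derived quantities, including the six compositions, the yield, totals, LOI, glass mass, are re-derived from the weighed amounts at 126.1 t of glass at exact precision exactly as shown in the question or the answer.
Material-by-material LOI:
  H3BO3: 23.54 × 0.4347 = 10.23 t
  Dead-burnt magnesia: 10.41 × 0.01500 = 0.1561 t
  Talc: 56.73 × 0.05080 = 2.882 t
  Strontium carbonate: 27.23 × 0.2984 = 8.125 t
  ZrSiO4: 16.09 × 0.001000 = 0.01609 t
  Barium carbonate: 17.39 × 0.2233 = 3.883 t
Total LOI = 25.30 t
Glass = batch − LOI = 151.4 − 25.30 = 126.1 t

LOI loss = 25.30 t; glass = 126.1 t; yield = 83.29%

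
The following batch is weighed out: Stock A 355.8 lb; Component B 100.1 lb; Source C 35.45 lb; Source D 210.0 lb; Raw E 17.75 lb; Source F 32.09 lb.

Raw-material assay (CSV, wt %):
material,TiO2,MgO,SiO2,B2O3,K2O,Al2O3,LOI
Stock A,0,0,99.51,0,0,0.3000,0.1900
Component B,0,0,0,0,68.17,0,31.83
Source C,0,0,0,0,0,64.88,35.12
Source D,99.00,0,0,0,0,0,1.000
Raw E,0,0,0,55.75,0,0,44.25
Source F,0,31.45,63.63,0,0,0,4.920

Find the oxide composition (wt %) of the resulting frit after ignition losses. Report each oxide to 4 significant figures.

Glass mass = 694.7 lb (batch 751.2 − LOI 56.52).
Composition: TiO2 29.93%, MgO 1.453%, SiO2 53.91%, B2O3 1.425%, K2O 9.823%, Al2O3 3.465%

The intermediate values are shown rounded to four significant figures in the working — all arithmetic holds full precision through the solve — every reported figure is rounded a single time — derived quantities are carried from the weighed amounts at 694.7 lb of glass in exact precision (ignition loss, totals, the six compositions, yield, net glass mass) precisely as stated by the problem or the answer.
Delivered oxide masses:
  TiO2: 210.0·0.9900 = 207.9 lb
  MgO: 32.09·0.3145 = 10.09 lb
  SiO2: 355.8·0.9951 + 32.09·0.6363 = 374.5 lb
  B2O3: 17.75·0.5575 = 9.896 lb
  K2O: 100.1·0.6817 = 68.24 lb
  Al2O3: 355.8·0.003000 + 35.45·0.6488 = 24.07 lb
LOI: 355.8·0.001900 + 100.1·0.3183 + 35.45·0.3512 + 210.0·0.01000 + 17.75·0.4425 + 32.09·0.04920 = 56.52 lb
Glass = total batch minus LOI = 751.2 − 56.52 = 694.7 lb (equal to the oxide-mass sum)
percent by weight: oxide/glass ×100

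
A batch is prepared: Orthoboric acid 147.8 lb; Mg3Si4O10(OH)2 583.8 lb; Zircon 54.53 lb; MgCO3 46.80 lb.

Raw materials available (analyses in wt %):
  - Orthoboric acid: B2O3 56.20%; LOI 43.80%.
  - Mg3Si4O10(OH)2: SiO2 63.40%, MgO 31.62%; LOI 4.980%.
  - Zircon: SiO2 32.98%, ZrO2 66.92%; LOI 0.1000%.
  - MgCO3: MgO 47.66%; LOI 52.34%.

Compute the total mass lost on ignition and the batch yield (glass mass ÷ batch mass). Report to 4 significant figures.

LOI loss = 118.4 lb; glass = 714.6 lb; yield = 85.79%

Working values are printed rounded to 4 significant digits in the working; all internal work runs at full precision at all times. Every reported number receives exactly one rounding — all derived quantities are recomputed starting from the weights on 714.6 lb of glass in full float precision (the four compositions, LOI, the yield, net glass mass, the totals), as given in either problem or answer.
Each material's LOI contribution:
  Orthoboric acid: 147.8 × 0.4380 = 64.74 lb
  Mg3Si4O10(OH)2: 583.8 × 0.04980 = 29.07 lb
  Zircon: 54.53 × 0.001000 = 0.05453 lb
  MgCO3: 46.80 × 0.5234 = 24.50 lb
Total LOI = 118.4 lb
Glass = batch − LOI = 832.9 − 118.4 = 714.6 lb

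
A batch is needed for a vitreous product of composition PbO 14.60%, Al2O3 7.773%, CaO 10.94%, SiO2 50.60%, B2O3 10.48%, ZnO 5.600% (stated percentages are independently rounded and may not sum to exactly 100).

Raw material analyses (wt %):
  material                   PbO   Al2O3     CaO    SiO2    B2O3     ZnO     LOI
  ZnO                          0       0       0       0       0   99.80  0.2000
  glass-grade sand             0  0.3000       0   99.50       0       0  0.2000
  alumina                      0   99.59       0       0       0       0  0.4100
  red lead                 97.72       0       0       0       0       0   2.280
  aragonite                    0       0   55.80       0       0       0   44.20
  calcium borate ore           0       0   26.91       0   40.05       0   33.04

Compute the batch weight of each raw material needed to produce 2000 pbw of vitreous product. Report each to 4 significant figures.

Batch per 2000 pbw vitreous product:
  ZnO: 112.2 pbw
  glass-grade sand: 1017 pbw
  alumina: 153.0 pbw
  red lead: 298.8 pbw
  aragonite: 139.7 pbw
  calcium borate ore: 523.3 pbw
Total batch = 2244 pbw; LOI loss = 244.3 pbw; yield = 89.11%

Intermediates are shown, rounded to four significant digits, as written; the whole derivation maintains full precision at every stage. Each reported number is rounded just once — all derived quantities are recomputed from the batch weights per 2000 pbw of glass in full float precision (the six compositions, LOI, the totals, yield, net glass mass) as quoted within problem or answer.
Oxide mass targets, per 2000 pbw vitreous product:
  PbO: 14.60% × 2000 = 292.0 pbw
  Al2O3: 7.773% × 2000 = 155.5 pbw
  CaO: 10.94% × 2000 = 218.8 pbw
  SiO2: 50.60% × 2000 = 1012 pbw
  B2O3: 10.48% × 2000 = 209.6 pbw
  ZnO: 5.600% × 2000 = 112.0 pbw
A balance pass over the oxides, on the weights just shown, on the stated basis (oxide sums agree with the targets net of answer rounding effects):
  PbO: 298.8·0.9772 = 292.0 pbw (target 292.0 pbw)
  Al2O3: 1017·0.003000 + 153.0·0.9959 = 155.4 pbw (target 155.5 pbw)
  CaO: 139.7·0.5580 + 523.3·0.2691 = 218.8 pbw (target 218.8 pbw)
  SiO2: 1017·0.9950 = 1012 pbw (target 1012 pbw)
  B2O3: 523.3·0.4005 = 209.6 pbw (target 209.6 pbw)
  ZnO: 112.2·0.9980 = 112.0 pbw (target 112.0 pbw)
Glass-mass bookkeeping: batch total minus LOI = 2000 pbw (the targets, summed, come to 2000 pbw; against the stated basis, 2000 pbw — gaps are rounding artifacts).
Whole-batch sum: Σ batch = 2244 pbw; the LOI term Σ batch·LOI equals 244.3 pbw; yield, glass over the total, = 89.11%.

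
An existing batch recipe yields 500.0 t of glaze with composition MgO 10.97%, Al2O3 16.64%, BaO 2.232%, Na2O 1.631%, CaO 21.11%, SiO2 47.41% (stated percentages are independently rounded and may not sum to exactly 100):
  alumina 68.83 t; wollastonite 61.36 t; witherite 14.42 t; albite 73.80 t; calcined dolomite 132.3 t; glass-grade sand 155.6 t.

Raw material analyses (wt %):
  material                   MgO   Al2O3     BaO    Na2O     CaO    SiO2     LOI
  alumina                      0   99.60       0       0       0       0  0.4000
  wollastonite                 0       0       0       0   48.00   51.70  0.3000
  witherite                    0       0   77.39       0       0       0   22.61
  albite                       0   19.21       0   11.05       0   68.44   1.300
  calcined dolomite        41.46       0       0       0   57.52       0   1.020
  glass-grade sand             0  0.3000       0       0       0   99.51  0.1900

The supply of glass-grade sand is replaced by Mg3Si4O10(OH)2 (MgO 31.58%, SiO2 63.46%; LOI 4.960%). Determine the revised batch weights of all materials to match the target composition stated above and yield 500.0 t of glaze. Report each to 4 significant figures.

The intermediate values are printed, with 4-significant-digit rounding, alongside each step — every computation runs at full float precision in every operation. Each reported result is rounded just once. All derived quantities, which include the yield, ignition loss, totals, the six compositions, net glass mass, are recomputed at full precision, as quoted within the question or the answer, starting from the weights on 500.0 t of glass.
Per-oxide target masses for 500.0 t glaze:
  MgO: 10.97% × 500.0 = 54.85 t
  Al2O3: 16.64% × 500.0 = 83.20 t
  BaO: 2.232% × 500.0 = 11.16 t
  Na2O: 1.631% × 500.0 = 8.155 t
  CaO: 21.11% × 500.0 = 105.6 t
  SiO2: 47.41% × 500.0 = 237.0 t
Verifying the oxide balance per the reported batch figures, under the basis named above (summed amounts equal target values given rounding of the digits):
  MgO: 25.72·0.4146 + 139.9·0.3158 = 54.84 t (target 54.85 t)
  Al2O3: 69.30·0.9960 + 73.80·0.1921 = 83.20 t (target 83.20 t)
  BaO: 14.42·0.7739 = 11.16 t (target 11.16 t)
  Na2O: 73.80·0.1105 = 8.155 t (target 8.155 t)
  CaO: 189.1·0.4800 + 25.72·0.5752 = 105.6 t (target 105.6 t)
  SiO2: 189.1·0.5170 + 73.80·0.6844 + 139.9·0.6346 = 237.1 t (target 237.0 t)
Glass-mass bookkeeping: batch Σ − ignition loss = 500.0 t (targets for the oxides total 500.0 t; against the stated basis, 500.0 t — any gap is answer rounding).
Total batch = Σ batch = 512.2 t; LOI loss = Σ batch·LOI = 12.27 t; as yield: glass ÷ batch → 97.61%.

Revised batch per 500.0 t glaze:
  alumina: 69.30 t
  wollastonite: 189.1 t
  witherite: 14.42 t
  albite: 73.80 t
  calcined dolomite: 25.72 t
  Mg3Si4O10(OH)2: 139.9 t
Total batch = 512.2 t; LOI loss = 12.27 t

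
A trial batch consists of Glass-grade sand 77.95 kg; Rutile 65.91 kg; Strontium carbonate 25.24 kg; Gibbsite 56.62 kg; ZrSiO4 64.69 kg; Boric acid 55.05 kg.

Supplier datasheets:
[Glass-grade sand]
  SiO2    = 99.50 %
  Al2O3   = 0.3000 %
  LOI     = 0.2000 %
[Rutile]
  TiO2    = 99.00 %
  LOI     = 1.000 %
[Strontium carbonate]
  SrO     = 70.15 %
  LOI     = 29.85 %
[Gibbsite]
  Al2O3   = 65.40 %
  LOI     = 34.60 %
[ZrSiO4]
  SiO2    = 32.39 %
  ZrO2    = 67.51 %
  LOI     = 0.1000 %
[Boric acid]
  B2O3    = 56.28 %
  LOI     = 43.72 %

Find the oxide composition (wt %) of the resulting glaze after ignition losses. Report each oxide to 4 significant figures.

Every computation keeps exact precision from start to finish; values along the way are printed rounded off to 4 significant digits at each printed step — each reported number is rounded just once. All derived quantities, which include yield, the six compositions, glass mass, ignition loss, the totals, are re-derived at full precision, exactly as shown in the problem or answer text, starting from the weights per 293.4 kg of glass.
Mass of each oxide from the mix:
  SiO2: 77.95·0.9950 + 64.69·0.3239 = 98.51 kg
  SrO: 25.24·0.7015 = 17.71 kg
  B2O3: 55.05·0.5628 = 30.98 kg
  TiO2: 65.91·0.9900 = 65.25 kg
  ZrO2: 64.69·0.6751 = 43.67 kg
  Al2O3: 77.95·0.003000 + 56.62·0.6540 = 37.26 kg
LOI: 77.95·0.002000 + 65.91·0.01000 + 25.24·0.2985 + 56.62·0.3460 + 64.69·0.001000 + 55.05·0.4372 = 52.07 kg
Net of LOI, the glass mass = 345.5 − 52.07 = 293.4 kg (consistent with Σ oxide mass)
percent share: oxide ÷ glass, ×100

Glass mass = 293.4 kg (batch 345.5 − LOI 52.07).
Composition: SiO2 33.58%, SrO 6.035%, B2O3 10.56%, TiO2 22.24%, ZrO2 14.89%, Al2O3 12.70%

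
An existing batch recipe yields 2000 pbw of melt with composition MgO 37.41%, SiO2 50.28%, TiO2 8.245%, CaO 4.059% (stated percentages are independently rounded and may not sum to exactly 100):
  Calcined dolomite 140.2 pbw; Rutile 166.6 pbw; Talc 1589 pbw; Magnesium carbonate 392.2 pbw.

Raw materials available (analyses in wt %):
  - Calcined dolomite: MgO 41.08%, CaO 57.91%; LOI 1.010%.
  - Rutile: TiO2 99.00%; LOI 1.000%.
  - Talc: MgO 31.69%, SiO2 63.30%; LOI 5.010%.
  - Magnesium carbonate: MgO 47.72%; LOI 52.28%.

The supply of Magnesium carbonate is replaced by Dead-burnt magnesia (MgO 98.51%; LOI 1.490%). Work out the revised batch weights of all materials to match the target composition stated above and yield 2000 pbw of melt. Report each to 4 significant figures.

Exact precision is kept at every stage; values along the way are shown rounded to four significant digits in the working. Every reported result takes a single rounding; derived quantities are carried starting from the weights per 2000 pbw of glass at exact precision (the four compositions, yield, the totals, net glass mass, ignition loss), as given in the question or the answer.
The oxide mass targets at 2000 pbw melt:
  MgO: 37.41% × 2000 = 748.2 pbw
  SiO2: 50.28% × 2000 = 1006 pbw
  TiO2: 8.245% × 2000 = 164.9 pbw
  CaO: 4.059% × 2000 = 81.18 pbw
Per-oxide balance check with the batch weights as given, relative to the basis at hand (target by target, the sums agree up to rounding of the answer):
  MgO: 140.2·0.4108 + 1589·0.3169 + 190.0·0.9851 = 748.3 pbw (target 748.2 pbw)
  SiO2: 1589·0.6330 = 1006 pbw (target 1006 pbw)
  TiO2: 166.6·0.9900 = 164.9 pbw (target 164.9 pbw)
  CaO: 140.2·0.5791 = 81.19 pbw (target 81.18 pbw)
Glass-mass bookkeeping: batch total minus LOI = 2000 pbw (summing oxide targets gives 2000 pbw; stated basis 2000 pbw — any gap is answer rounding).
Summing the batch: Σ batch = 2086 pbw; the LOI term Σ batch·LOI equals 85.52 pbw; the yield ratio, glass ÷ batch: 95.90%.

Revised batch per 2000 pbw melt:
  Calcined dolomite: 140.2 pbw
  Rutile: 166.6 pbw
  Talc: 1589 pbw
  Dead-burnt magnesia: 190.0 pbw
Total batch = 2086 pbw; LOI loss = 85.52 pbw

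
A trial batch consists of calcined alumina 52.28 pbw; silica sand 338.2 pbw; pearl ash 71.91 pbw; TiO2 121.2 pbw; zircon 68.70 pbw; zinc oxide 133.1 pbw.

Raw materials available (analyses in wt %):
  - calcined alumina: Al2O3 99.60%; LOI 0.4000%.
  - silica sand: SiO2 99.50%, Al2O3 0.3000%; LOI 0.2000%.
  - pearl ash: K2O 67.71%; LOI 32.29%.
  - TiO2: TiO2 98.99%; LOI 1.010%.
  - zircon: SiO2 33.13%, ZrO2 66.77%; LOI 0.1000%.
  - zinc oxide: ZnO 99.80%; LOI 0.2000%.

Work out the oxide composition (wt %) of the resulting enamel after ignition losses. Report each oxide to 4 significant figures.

Glass mass = 759.7 pbw (batch 785.4 − LOI 25.66).
Composition: K2O 6.409%, TiO2 15.79%, SiO2 47.29%, ZrO2 6.038%, ZnO 17.48%, Al2O3 6.987%

In-progress results are shown (rounded to 4 significant digits) in the working. The whole derivation maintains exact precision throughout. Every reported result takes exactly one rounding — all derived quantities are carried at exact precision (totals, ignition loss, net glass mass, yield, six oxide percentages) using the weight values at 759.7 pbw of glass, as they appear in question or answer.
Delivered oxide masses:
  K2O: 71.91·0.6771 = 48.69 pbw
  TiO2: 121.2·0.9899 = 120.0 pbw
  SiO2: 338.2·0.9950 + 68.70·0.3313 = 359.3 pbw
  ZrO2: 68.70·0.6677 = 45.87 pbw
  ZnO: 133.1·0.9980 = 132.8 pbw
  Al2O3: 52.28·0.9960 + 338.2·0.003000 = 53.09 pbw
LOI: 52.28·0.004000 + 338.2·0.002000 + 71.91·0.3229 + 121.2·0.01010 + 68.70·0.001000 + 133.1·0.002000 = 25.66 pbw
batch − LOI leaves glass = 785.4 − 25.66 = 759.7 pbw (matching Σ of the oxides)
each wt % is 100 × oxide ÷ glass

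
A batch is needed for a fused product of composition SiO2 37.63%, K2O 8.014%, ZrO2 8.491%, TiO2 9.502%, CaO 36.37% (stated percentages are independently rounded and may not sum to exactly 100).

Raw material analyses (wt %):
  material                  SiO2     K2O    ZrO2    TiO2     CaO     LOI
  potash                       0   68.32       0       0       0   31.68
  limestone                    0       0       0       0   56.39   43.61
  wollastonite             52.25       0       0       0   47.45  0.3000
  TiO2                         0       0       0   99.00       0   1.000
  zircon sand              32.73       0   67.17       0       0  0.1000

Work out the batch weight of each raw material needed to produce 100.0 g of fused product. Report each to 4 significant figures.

The working math holds full float precision at each step — intermediates appear, rounded to four significant digits, across the worked steps. Each reported figure takes a single rounding — all derived quantities (totals, ignition loss, five oxide percentages, net glass mass, the yield) are computed in exact precision starting from the weights on 100.0 g of glass, exactly as printed in the problem or answer text.
Target masses of each oxide per 100.0 g fused product:
  SiO2: 37.63% × 100.0 = 37.63 g
  K2O: 8.014% × 100.0 = 8.014 g
  ZrO2: 8.491% × 100.0 = 8.491 g
  TiO2: 9.502% × 100.0 = 9.502 g
  CaO: 36.37% × 100.0 = 36.37 g
A balance pass over the oxides, from the weights as reported, versus the basis set out (summed amounts equal target values net of answer rounding effects):
  SiO2: 64.10·0.5225 + 12.64·0.3273 = 37.63 g (target 37.63 g)
  K2O: 11.73·0.6832 = 8.014 g (target 8.014 g)
  ZrO2: 12.64·0.6717 = 8.490 g (target 8.491 g)
  TiO2: 9.598·0.9900 = 9.502 g (target 9.502 g)
  CaO: 10.56·0.5639 + 64.10·0.4745 = 36.37 g (target 36.37 g)
Auditing the glass mass value: net batch after ignition = 100.0 g (per-oxide target masses sum to 100.0 g; versus the stated basis of 100.0 g — any gap is answer rounding).
Whole-batch sum: Σ batch = 108.6 g; Σ batch·LOI gives LOI loss = 8.622 g; as yield: glass ÷ batch → 92.06%.

Batch per 100.0 g fused product:
  potash: 11.73 g
  limestone: 10.56 g
  wollastonite: 64.10 g
  TiO2: 9.598 g
  zircon sand: 12.64 g
Total batch = 108.6 g; LOI loss = 8.622 g; yield = 92.06%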